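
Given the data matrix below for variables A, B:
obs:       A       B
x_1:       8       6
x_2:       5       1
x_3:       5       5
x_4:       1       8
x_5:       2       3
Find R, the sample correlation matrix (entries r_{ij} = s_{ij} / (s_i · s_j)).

Step 1 — column means:
  mean(A) = (8 + 5 + 5 + 1 + 2) / 5 = 21/5 = 4.2
  mean(B) = (6 + 1 + 5 + 8 + 3) / 5 = 23/5 = 4.6

Step 2 — sample variances and covariances s[i,j] = (1/(n-1)) · Σ_k (x_{k,i} - mean_i) · (x_{k,j} - mean_j), with n-1 = 4:
  s[A,A] = ((3.8)·(3.8) + (0.8)·(0.8) + (0.8)·(0.8) + (-3.2)·(-3.2) + (-2.2)·(-2.2)) / 4 = 30.8/4 = 7.7
  s[A,B] = ((3.8)·(1.4) + (0.8)·(-3.6) + (0.8)·(0.4) + (-3.2)·(3.4) + (-2.2)·(-1.6)) / 4 = -4.6/4 = -1.15
  s[B,B] = ((1.4)·(1.4) + (-3.6)·(-3.6) + (0.4)·(0.4) + (3.4)·(3.4) + (-1.6)·(-1.6)) / 4 = 29.2/4 = 7.3
  Sample standard deviations s_i = √(s[i,i]):
  s(A) = √(7.7) = 2.7749
  s(B) = √(7.3) = 2.7019

Step 3 — r_{ij} = s_{ij} / (s_i · s_j):
  r[A,A] = 1 (diagonal).
  r[A,B] = -1.15 / (2.7749 · 2.7019) = -1.15 / 7.4973 = -0.1534
  r[B,B] = 1 (diagonal).

R is symmetric with unit diagonal. Assembling:

R = [[1, -0.1534],
 [-0.1534, 1]]


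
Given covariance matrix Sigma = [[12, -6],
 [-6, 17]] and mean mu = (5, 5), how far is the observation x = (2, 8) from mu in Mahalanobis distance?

Step 1 — centre the observation: (x - mu) = (-3, 3).

Step 2 — invert Sigma. det(Sigma) = 12·17 - (-6)² = 168.
  Sigma^{-1} = (1/det) · [[d, -b], [-b, a]] = [[0.1012, 0.0357],
 [0.0357, 0.0714]].

Step 3 — form the quadratic (x - mu)^T · Sigma^{-1} · (x - mu):
  Sigma^{-1} · (x - mu) = (-0.1964, 0.1071).
  (x - mu)^T · [Sigma^{-1} · (x - mu)] = (-3)·(-0.1964) + (3)·(0.1071) = 0.9107.

Step 4 — take square root: d = √(0.9107) ≈ 0.9543.

d(x, mu) = √(0.9107) ≈ 0.9543


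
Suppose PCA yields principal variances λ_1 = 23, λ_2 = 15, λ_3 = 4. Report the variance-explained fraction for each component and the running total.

Step 1 — total variance = trace(Sigma) = Σ λ_i = 23 + 15 + 4 = 42.

Step 2 — fraction explained by component i = λ_i / Σ λ:
  PC1: 23/42 = 0.5476
  PC2: 15/42 = 0.3571
  PC3: 4/42 = 0.0952

Step 3 — cumulative fraction after k components = (λ_1 + ... + λ_k) / Σ λ:
  k = 1: 23/42 = 0.5476
  k = 2: (23 + 15)/42 = 38/42 = 0.9048
  k = 3: (23 + 15 + 4)/42 = 42/42 = 1

Summary (fraction, with percent):

explained: PC1 0.5476 (54.76%), PC2 0.3571 (35.71%), PC3 0.0952 (9.52%);  cumulative: 0.5476, 0.9048, 1


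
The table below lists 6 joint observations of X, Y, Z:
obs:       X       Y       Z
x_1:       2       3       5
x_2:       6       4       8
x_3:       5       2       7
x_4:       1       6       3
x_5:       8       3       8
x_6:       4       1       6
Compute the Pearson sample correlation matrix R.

Step 1 — column means:
  mean(X) = (2 + 6 + 5 + 1 + 8 + 4) / 6 = 26/6 = 4.3333
  mean(Y) = (3 + 4 + 2 + 6 + 3 + 1) / 6 = 19/6 = 3.1667
  mean(Z) = (5 + 8 + 7 + 3 + 8 + 6) / 6 = 37/6 = 6.1667

Step 2 — sample variances and covariances s[i,j] = (1/(n-1)) · Σ_k (x_{k,i} - mean_i) · (x_{k,j} - mean_j), with n-1 = 5:
  s[X,X] = ((-2.3333)·(-2.3333) + (1.6667)·(1.6667) + (0.6667)·(0.6667) + (-3.3333)·(-3.3333) + (3.6667)·(3.6667) + (-0.3333)·(-0.3333)) / 5 = 33.3333/5 = 6.6667
  s[X,Y] = ((-2.3333)·(-0.1667) + (1.6667)·(0.8333) + (0.6667)·(-1.1667) + (-3.3333)·(2.8333) + (3.6667)·(-0.1667) + (-0.3333)·(-2.1667)) / 5 = -8.3333/5 = -1.6667
  s[X,Z] = ((-2.3333)·(-1.1667) + (1.6667)·(1.8333) + (0.6667)·(0.8333) + (-3.3333)·(-3.1667) + (3.6667)·(1.8333) + (-0.3333)·(-0.1667)) / 5 = 23.6667/5 = 4.7333
  s[Y,Y] = ((-0.1667)·(-0.1667) + (0.8333)·(0.8333) + (-1.1667)·(-1.1667) + (2.8333)·(2.8333) + (-0.1667)·(-0.1667) + (-2.1667)·(-2.1667)) / 5 = 14.8333/5 = 2.9667
  s[Y,Z] = ((-0.1667)·(-1.1667) + (0.8333)·(1.8333) + (-1.1667)·(0.8333) + (2.8333)·(-3.1667) + (-0.1667)·(1.8333) + (-2.1667)·(-0.1667)) / 5 = -8.1667/5 = -1.6333
  s[Z,Z] = ((-1.1667)·(-1.1667) + (1.8333)·(1.8333) + (0.8333)·(0.8333) + (-3.1667)·(-3.1667) + (1.8333)·(1.8333) + (-0.1667)·(-0.1667)) / 5 = 18.8333/5 = 3.7667
  Sample standard deviations s_i = √(s[i,i]):
  s(X) = √(6.6667) = 2.582
  s(Y) = √(2.9667) = 1.7224
  s(Z) = √(3.7667) = 1.9408

Step 3 — r_{ij} = s_{ij} / (s_i · s_j):
  r[X,X] = 1 (diagonal).
  r[X,Y] = -1.6667 / (2.582 · 1.7224) = -1.6667 / 4.4472 = -0.3748
  r[X,Z] = 4.7333 / (2.582 · 1.9408) = 4.7333 / 5.0111 = 0.9446
  r[Y,Y] = 1 (diagonal).
  r[Y,Z] = -1.6333 / (1.7224 · 1.9408) = -1.6333 / 3.3428 = -0.4886
  r[Z,Z] = 1 (diagonal).

R is symmetric with unit diagonal. Assembling:

R = [[1, -0.3748, 0.9446],
 [-0.3748, 1, -0.4886],
 [0.9446, -0.4886, 1]]


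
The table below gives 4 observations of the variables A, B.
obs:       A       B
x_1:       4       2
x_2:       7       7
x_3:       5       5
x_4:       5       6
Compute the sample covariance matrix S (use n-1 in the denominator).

Step 1 — column means:
  mean(A) = (4 + 7 + 5 + 5) / 4 = 21/4 = 5.25
  mean(B) = (2 + 7 + 5 + 6) / 4 = 20/4 = 5

Step 2 — sample covariance S[i,j] = (1/(n-1)) · Σ_k (x_{k,i} - mean_i) · (x_{k,j} - mean_j), with n-1 = 3.
  S[A,A] = ((-1.25)·(-1.25) + (1.75)·(1.75) + (-0.25)·(-0.25) + (-0.25)·(-0.25)) / 3 = 4.75/3 = 1.5833
  S[A,B] = ((-1.25)·(-3) + (1.75)·(2) + (-0.25)·(0) + (-0.25)·(1)) / 3 = 7/3 = 2.3333
  S[B,B] = ((-3)·(-3) + (2)·(2) + (0)·(0) + (1)·(1)) / 3 = 14/3 = 4.6667

S is symmetric (S[j,i] = S[i,j]). Assembling:

S = [[1.5833, 2.3333],
 [2.3333, 4.6667]]


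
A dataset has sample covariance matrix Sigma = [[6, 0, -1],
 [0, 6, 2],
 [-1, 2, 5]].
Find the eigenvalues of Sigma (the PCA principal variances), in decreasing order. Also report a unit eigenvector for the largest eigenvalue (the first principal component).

Step 1 — characteristic polynomial p(λ) = det(λI - Sigma) = λ³ - tr·λ² + c_1·λ - det, where tr = trace, c_1 = sum of the principal 2×2 minors, det = det(Sigma):
  tr = 6 + 6 + 5 = 17,
  c_1 = (6·6 - (0)²) + (6·5 - (-1)²) + (6·5 - (2)²) = 36 + 29 + 26 = 91,
  det = 6·(6·5 - (2)²) - (0)·((0)·5 - (2)·(-1)) + (-1)·((0)·(2) - 6·(-1)) = 6·(26) - (0)·(2) + (-1)·(6) = 150.
  So p(λ) = λ³ - 17λ² + 91λ - 150.
Step 2 — look for an integer root (rational root theorem: any rational root is an integer divisor of 150). Testing λ = 6:
  p(6) = 216 - 612 + 546 - 150 = 0  ✓
  Dividing out (λ - 6): p(λ) = (λ - 6)(λ² - 11λ + 25).
Step 3 — remaining eigenvalues from the quadratic λ² - 11λ + 25 = 0:
  Δ = 11² - 4·25 = 121 - 100 = 21,  λ = (11 ± √21)/2 = (11 ± 4.5826)/2 ≈ 7.7913 or 3.2087.
  Sorted: λ_1 = 7.7913,  λ_2 = 6,  λ_3 = 3.2087  (check: sum = 17 = tr ✓).

Step 4 — unit eigenvector for λ_1 ≈ 7.7913: v spans the null space of (Sigma - λ_1 I), whose rows are
  r_1 = (-1.7913, 0, -1),  r_2 = (0, -1.7913, 2),  r_3 = (-1, 2, -2.7913).
  v is orthogonal to every row, so take v ∝ r_1 × r_2 = ((0)·(2) - (-1)·(-1.7913), (-1)·(0) - (-1.7913)·(2), (-1.7913)·(-1.7913) - (0)·(0)) ≈ (-1.7913, 3.5826, 3.2087).
  Rescale (multiply by -1 so the first nonzero entry is positive): u = (1.7913, -3.5826, -3.2087).
  ||u|| = √((1.7913)² + (-3.5826)² + (-3.2087)²) = √(26.3394) ≈ 5.1322,  v_1 = u/||u|| ≈ (0.349, -0.6981, -0.6252) (||v_1|| = 1).

λ_1 = 7.7913,  λ_2 = 6,  λ_3 = 3.2087;  v_1 ≈ (0.349, -0.6981, -0.6252)


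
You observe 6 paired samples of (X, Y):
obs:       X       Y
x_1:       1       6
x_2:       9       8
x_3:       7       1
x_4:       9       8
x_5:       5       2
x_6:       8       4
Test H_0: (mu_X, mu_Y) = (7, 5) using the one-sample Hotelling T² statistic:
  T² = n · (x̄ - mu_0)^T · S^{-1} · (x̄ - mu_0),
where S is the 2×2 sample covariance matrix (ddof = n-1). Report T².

Step 1 — sample mean vector:
  mean(X) = (1 + 9 + 7 + 9 + 5 + 8) / 6 = 39/6 = 6.5
  mean(Y) = (6 + 8 + 1 + 8 + 2 + 4) / 6 = 29/6 = 4.8333
  x̄ = (6.5, 4.8333),  deviation x̄ - mu_0 = (6.5, 4.8333) - (7, 5) = (-0.5, -0.1667).

Step 2 — sample covariance matrix, S[i,j] = (1/(n-1)) · Σ_k (x_{k,i} - mean_i) · (x_{k,j} - mean_j), divisor n-1 = 5:
  S[X,X] = ((-5.5)·(-5.5) + (2.5)·(2.5) + (0.5)·(0.5) + (2.5)·(2.5) + (-1.5)·(-1.5) + (1.5)·(1.5)) / 5 = 47.5/5 = 9.5
  S[X,Y] = ((-5.5)·(1.1667) + (2.5)·(3.1667) + (0.5)·(-3.8333) + (2.5)·(3.1667) + (-1.5)·(-2.8333) + (1.5)·(-0.8333)) / 5 = 10.5/5 = 2.1
  S[Y,Y] = ((1.1667)·(1.1667) + (3.1667)·(3.1667) + (-3.8333)·(-3.8333) + (3.1667)·(3.1667) + (-2.8333)·(-2.8333) + (-0.8333)·(-0.8333)) / 5 = 44.8333/5 = 8.9667
  S = [[9.5, 2.1],
 [2.1, 8.9667]].

Step 3 — invert S. det(S) = 9.5·8.9667 - (2.1)² = 80.7733.
  S^{-1} = (1/det) · [[d, -b], [-b, a]] = [[0.111, -0.026],
 [-0.026, 0.1176]].

Step 4 — quadratic form (x̄ - mu_0)^T · S^{-1} · (x̄ - mu_0):
  S^{-1} · (x̄ - mu_0) = (-0.0512, -0.0066),
  (x̄ - mu_0)^T · [...] = (-0.5)·(-0.0512) + (-0.1667)·(-0.0066) = 0.0267.

Step 5 — scale by n: T² = 6 · 0.0267 = 0.1601.

T² ≈ 0.1601


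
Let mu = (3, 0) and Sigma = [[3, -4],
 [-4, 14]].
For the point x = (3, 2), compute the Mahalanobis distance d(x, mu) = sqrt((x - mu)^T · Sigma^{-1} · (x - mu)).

Step 1 — centre the observation: (x - mu) = (0, 2).

Step 2 — invert Sigma. det(Sigma) = 3·14 - (-4)² = 26.
  Sigma^{-1} = (1/det) · [[d, -b], [-b, a]] = [[0.5385, 0.1538],
 [0.1538, 0.1154]].

Step 3 — form the quadratic (x - mu)^T · Sigma^{-1} · (x - mu):
  Sigma^{-1} · (x - mu) = (0.3077, 0.2308).
  (x - mu)^T · [Sigma^{-1} · (x - mu)] = (0)·(0.3077) + (2)·(0.2308) = 0.4615.

Step 4 — take square root: d = √(0.4615) ≈ 0.6794.

d(x, mu) = √(0.4615) ≈ 0.6794


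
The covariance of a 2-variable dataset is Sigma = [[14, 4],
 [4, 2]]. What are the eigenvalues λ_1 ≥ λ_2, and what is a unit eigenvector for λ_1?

Step 1 — characteristic polynomial of 2×2 Sigma:
  det(Sigma - λI) = λ² - trace · λ + det = 0.
  trace = 14 + 2 = 16, det = 14·2 - (4)² = 12.
Step 2 — discriminant:
  Δ = trace² - 4·det = 256 - 48 = 208.
Step 3 — eigenvalues:
  λ = (trace ± √Δ)/2 = (16 ± 14.4222)/2,
  λ_1 = 15.2111,  λ_2 = 0.7889.

Step 4 — unit eigenvector for λ_1: solve (Sigma - λ_1 I)v = 0. First row:
  (14 - 15.2111)·v_x + (4)·v_y = 0, i.e. (-1.2111)·v_x + (4)·v_y = 0,
  so v ∝ (b, λ_1 - a) = (4, 1.2111) = u.
  ||u|| = √((4)² + (1.2111)²) = √(17.4668) ≈ 4.1793,
  v_1 = u/||u|| ≈ (0.9571, 0.2898) (||v_1|| = 1).

λ_1 = 15.2111,  λ_2 = 0.7889;  v_1 ≈ (0.9571, 0.2898)


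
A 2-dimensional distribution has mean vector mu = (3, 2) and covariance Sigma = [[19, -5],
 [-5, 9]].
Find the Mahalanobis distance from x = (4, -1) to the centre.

Step 1 — centre the observation: (x - mu) = (1, -3).

Step 2 — invert Sigma. det(Sigma) = 19·9 - (-5)² = 146.
  Sigma^{-1} = (1/det) · [[d, -b], [-b, a]] = [[0.0616, 0.0342],
 [0.0342, 0.1301]].

Step 3 — form the quadratic (x - mu)^T · Sigma^{-1} · (x - mu):
  Sigma^{-1} · (x - mu) = (-0.0411, -0.3562).
  (x - mu)^T · [Sigma^{-1} · (x - mu)] = (1)·(-0.0411) + (-3)·(-0.3562) = 1.0274.

Step 4 — take square root: d = √(1.0274) ≈ 1.0136.

d(x, mu) = √(1.0274) ≈ 1.0136


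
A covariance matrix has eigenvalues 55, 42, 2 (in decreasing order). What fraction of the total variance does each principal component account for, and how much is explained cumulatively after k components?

Step 1 — total variance = trace(Sigma) = Σ λ_i = 55 + 42 + 2 = 99.

Step 2 — fraction explained by component i = λ_i / Σ λ:
  PC1: 55/99 = 0.5556
  PC2: 42/99 = 0.4242
  PC3: 2/99 = 0.0202

Step 3 — cumulative fraction after k components = (λ_1 + ... + λ_k) / Σ λ:
  k = 1: 55/99 = 0.5556
  k = 2: (55 + 42)/99 = 97/99 = 0.9798
  k = 3: (55 + 42 + 2)/99 = 99/99 = 1

Summary (fraction, with percent):

explained: PC1 0.5556 (55.56%), PC2 0.4242 (42.42%), PC3 0.0202 (2.02%);  cumulative: 0.5556, 0.9798, 1


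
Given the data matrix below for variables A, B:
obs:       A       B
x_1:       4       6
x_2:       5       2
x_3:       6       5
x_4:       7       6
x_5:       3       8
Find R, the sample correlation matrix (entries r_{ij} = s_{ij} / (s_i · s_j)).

Step 1 — column means:
  mean(A) = (4 + 5 + 6 + 7 + 3) / 5 = 25/5 = 5
  mean(B) = (6 + 2 + 5 + 6 + 8) / 5 = 27/5 = 5.4

Step 2 — sample variances and covariances s[i,j] = (1/(n-1)) · Σ_k (x_{k,i} - mean_i) · (x_{k,j} - mean_j), with n-1 = 4:
  s[A,A] = ((-1)·(-1) + (0)·(0) + (1)·(1) + (2)·(2) + (-2)·(-2)) / 4 = 10/4 = 2.5
  s[A,B] = ((-1)·(0.6) + (0)·(-3.4) + (1)·(-0.4) + (2)·(0.6) + (-2)·(2.6)) / 4 = -5/4 = -1.25
  s[B,B] = ((0.6)·(0.6) + (-3.4)·(-3.4) + (-0.4)·(-0.4) + (0.6)·(0.6) + (2.6)·(2.6)) / 4 = 19.2/4 = 4.8
  Sample standard deviations s_i = √(s[i,i]):
  s(A) = √(2.5) = 1.5811
  s(B) = √(4.8) = 2.1909

Step 3 — r_{ij} = s_{ij} / (s_i · s_j):
  r[A,A] = 1 (diagonal).
  r[A,B] = -1.25 / (1.5811 · 2.1909) = -1.25 / 3.4641 = -0.3608
  r[B,B] = 1 (diagonal).

R is symmetric with unit diagonal. Assembling:

R = [[1, -0.3608],
 [-0.3608, 1]]


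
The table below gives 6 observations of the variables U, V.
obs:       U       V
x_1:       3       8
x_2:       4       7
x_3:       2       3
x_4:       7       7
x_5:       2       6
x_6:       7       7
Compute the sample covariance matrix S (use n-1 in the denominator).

Step 1 — column means:
  mean(U) = (3 + 4 + 2 + 7 + 2 + 7) / 6 = 25/6 = 4.1667
  mean(V) = (8 + 7 + 3 + 7 + 6 + 7) / 6 = 38/6 = 6.3333

Step 2 — sample covariance S[i,j] = (1/(n-1)) · Σ_k (x_{k,i} - mean_i) · (x_{k,j} - mean_j), with n-1 = 5.
  S[U,U] = ((-1.1667)·(-1.1667) + (-0.1667)·(-0.1667) + (-2.1667)·(-2.1667) + (2.8333)·(2.8333) + (-2.1667)·(-2.1667) + (2.8333)·(2.8333)) / 5 = 26.8333/5 = 5.3667
  S[U,V] = ((-1.1667)·(1.6667) + (-0.1667)·(0.6667) + (-2.1667)·(-3.3333) + (2.8333)·(0.6667) + (-2.1667)·(-0.3333) + (2.8333)·(0.6667)) / 5 = 9.6667/5 = 1.9333
  S[V,V] = ((1.6667)·(1.6667) + (0.6667)·(0.6667) + (-3.3333)·(-3.3333) + (0.6667)·(0.6667) + (-0.3333)·(-0.3333) + (0.6667)·(0.6667)) / 5 = 15.3333/5 = 3.0667

S is symmetric (S[j,i] = S[i,j]). Assembling:

S = [[5.3667, 1.9333],
 [1.9333, 3.0667]]


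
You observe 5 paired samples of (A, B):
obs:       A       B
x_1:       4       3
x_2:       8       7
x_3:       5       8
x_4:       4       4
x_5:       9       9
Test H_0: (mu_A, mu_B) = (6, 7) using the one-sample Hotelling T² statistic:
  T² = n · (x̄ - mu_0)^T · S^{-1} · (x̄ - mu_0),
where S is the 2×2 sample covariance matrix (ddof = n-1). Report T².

Step 1 — sample mean vector:
  mean(A) = (4 + 8 + 5 + 4 + 9) / 5 = 30/5 = 6
  mean(B) = (3 + 7 + 8 + 4 + 9) / 5 = 31/5 = 6.2
  x̄ = (6, 6.2),  deviation x̄ - mu_0 = (6, 6.2) - (6, 7) = (0, -0.8).

Step 2 — sample covariance matrix, S[i,j] = (1/(n-1)) · Σ_k (x_{k,i} - mean_i) · (x_{k,j} - mean_j), divisor n-1 = 4:
  S[A,A] = ((-2)·(-2) + (2)·(2) + (-1)·(-1) + (-2)·(-2) + (3)·(3)) / 4 = 22/4 = 5.5
  S[A,B] = ((-2)·(-3.2) + (2)·(0.8) + (-1)·(1.8) + (-2)·(-2.2) + (3)·(2.8)) / 4 = 19/4 = 4.75
  S[B,B] = ((-3.2)·(-3.2) + (0.8)·(0.8) + (1.8)·(1.8) + (-2.2)·(-2.2) + (2.8)·(2.8)) / 4 = 26.8/4 = 6.7
  S = [[5.5, 4.75],
 [4.75, 6.7]].

Step 3 — invert S. det(S) = 5.5·6.7 - (4.75)² = 14.2875.
  S^{-1} = (1/det) · [[d, -b], [-b, a]] = [[0.4689, -0.3325],
 [-0.3325, 0.385]].

Step 4 — quadratic form (x̄ - mu_0)^T · S^{-1} · (x̄ - mu_0):
  S^{-1} · (x̄ - mu_0) = (0.266, -0.308),
  (x̄ - mu_0)^T · [...] = (0)·(0.266) + (-0.8)·(-0.308) = 0.2464.

Step 5 — scale by n: T² = 5 · 0.2464 = 1.2318.

T² ≈ 1.2318


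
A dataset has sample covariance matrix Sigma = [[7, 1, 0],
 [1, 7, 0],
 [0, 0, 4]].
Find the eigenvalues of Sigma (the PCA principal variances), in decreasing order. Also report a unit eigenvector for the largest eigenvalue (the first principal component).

Step 1 — characteristic polynomial p(λ) = det(λI - Sigma) = λ³ - tr·λ² + c_1·λ - det, where tr = trace, c_1 = sum of the principal 2×2 minors, det = det(Sigma):
  tr = 7 + 7 + 4 = 18,
  c_1 = (7·7 - (1)²) + (7·4 - (0)²) + (7·4 - (0)²) = 48 + 28 + 28 = 104,
  det = 7·(7·4 - (0)²) - (1)·((1)·4 - (0)·(0)) + (0)·((1)·(0) - 7·(0)) = 7·(28) - (1)·(4) + (0)·(0) = 192.
  So p(λ) = λ³ - 18λ² + 104λ - 192.
Step 2 — look for an integer root (rational root theorem: any rational root is an integer divisor of 192). Testing λ = 4:
  p(4) = 64 - 288 + 416 - 192 = 0  ✓
  Dividing out (λ - 4): p(λ) = (λ - 4)(λ² - 14λ + 48).
Step 3 — remaining eigenvalues from the quadratic λ² - 14λ + 48 = 0:
  Δ = 14² - 4·48 = 196 - 192 = 4,  λ = (14 ± √4)/2 = (14 ± 2)/2 = 8 or 6.
  Sorted: λ_1 = 8,  λ_2 = 6,  λ_3 = 4  (check: sum = 18 = tr ✓).

Step 4 — unit eigenvector for λ_1 = 8: v spans the null space of (Sigma - λ_1 I), whose rows are
  r_1 = (-1, 1, 0),  r_2 = (1, -1, 0),  r_3 = (0, 0, -4).
  v is orthogonal to every row, so take v ∝ r_1 × r_3 = ((1)·(-4) - (0)·(0), (0)·(0) - (-1)·(-4), (-1)·(0) - (1)·(0)) = (-4, -4, 0).
  Rescale (divide by 4; multiply by -1 so the first nonzero entry is positive): u = (1, 1, 0).
  ||u|| = √((1)² + (1)² + (0)²) = √(2) ≈ 1.4142,  v_1 = u/||u|| ≈ (0.7071, 0.7071, 0) (||v_1|| = 1).

λ_1 = 8,  λ_2 = 6,  λ_3 = 4;  v_1 ≈ (0.7071, 0.7071, 0)


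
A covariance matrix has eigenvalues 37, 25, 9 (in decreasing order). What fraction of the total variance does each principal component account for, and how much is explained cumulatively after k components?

Step 1 — total variance = trace(Sigma) = Σ λ_i = 37 + 25 + 9 = 71.

Step 2 — fraction explained by component i = λ_i / Σ λ:
  PC1: 37/71 = 0.5211
  PC2: 25/71 = 0.3521
  PC3: 9/71 = 0.1268

Step 3 — cumulative fraction after k components = (λ_1 + ... + λ_k) / Σ λ:
  k = 1: 37/71 = 0.5211
  k = 2: (37 + 25)/71 = 62/71 = 0.8732
  k = 3: (37 + 25 + 9)/71 = 71/71 = 1

Summary (fraction, with percent):

explained: PC1 0.5211 (52.11%), PC2 0.3521 (35.21%), PC3 0.1268 (12.68%);  cumulative: 0.5211, 0.8732, 1


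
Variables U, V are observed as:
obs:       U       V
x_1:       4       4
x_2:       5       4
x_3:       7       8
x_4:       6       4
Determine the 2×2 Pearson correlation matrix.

Step 1 — column means:
  mean(U) = (4 + 5 + 7 + 6) / 4 = 22/4 = 5.5
  mean(V) = (4 + 4 + 8 + 4) / 4 = 20/4 = 5

Step 2 — sample variances and covariances s[i,j] = (1/(n-1)) · Σ_k (x_{k,i} - mean_i) · (x_{k,j} - mean_j), with n-1 = 3:
  s[U,U] = ((-1.5)·(-1.5) + (-0.5)·(-0.5) + (1.5)·(1.5) + (0.5)·(0.5)) / 3 = 5/3 = 1.6667
  s[U,V] = ((-1.5)·(-1) + (-0.5)·(-1) + (1.5)·(3) + (0.5)·(-1)) / 3 = 6/3 = 2
  s[V,V] = ((-1)·(-1) + (-1)·(-1) + (3)·(3) + (-1)·(-1)) / 3 = 12/3 = 4
  Sample standard deviations s_i = √(s[i,i]):
  s(U) = √(1.6667) = 1.291
  s(V) = √(4) = 2

Step 3 — r_{ij} = s_{ij} / (s_i · s_j):
  r[U,U] = 1 (diagonal).
  r[U,V] = 2 / (1.291 · 2) = 2 / 2.582 = 0.7746
  r[V,V] = 1 (diagonal).

R is symmetric with unit diagonal. Assembling:

R = [[1, 0.7746],
 [0.7746, 1]]


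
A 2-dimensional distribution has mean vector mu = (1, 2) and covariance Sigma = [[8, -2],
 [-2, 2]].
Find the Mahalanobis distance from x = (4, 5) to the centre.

Step 1 — centre the observation: (x - mu) = (3, 3).

Step 2 — invert Sigma. det(Sigma) = 8·2 - (-2)² = 12.
  Sigma^{-1} = (1/det) · [[d, -b], [-b, a]] = [[0.1667, 0.1667],
 [0.1667, 0.6667]].

Step 3 — form the quadratic (x - mu)^T · Sigma^{-1} · (x - mu):
  Sigma^{-1} · (x - mu) = (1, 2.5).
  (x - mu)^T · [Sigma^{-1} · (x - mu)] = (3)·(1) + (3)·(2.5) = 10.5.

Step 4 — take square root: d = √(10.5) ≈ 3.2404.

d(x, mu) = √(10.5) ≈ 3.2404


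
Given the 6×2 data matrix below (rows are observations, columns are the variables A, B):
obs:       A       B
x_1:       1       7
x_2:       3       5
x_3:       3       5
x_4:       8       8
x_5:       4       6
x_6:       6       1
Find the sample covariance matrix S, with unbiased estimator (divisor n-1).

Step 1 — column means:
  mean(A) = (1 + 3 + 3 + 8 + 4 + 6) / 6 = 25/6 = 4.1667
  mean(B) = (7 + 5 + 5 + 8 + 6 + 1) / 6 = 32/6 = 5.3333

Step 2 — sample covariance S[i,j] = (1/(n-1)) · Σ_k (x_{k,i} - mean_i) · (x_{k,j} - mean_j), with n-1 = 5.
  S[A,A] = ((-3.1667)·(-3.1667) + (-1.1667)·(-1.1667) + (-1.1667)·(-1.1667) + (3.8333)·(3.8333) + (-0.1667)·(-0.1667) + (1.8333)·(1.8333)) / 5 = 30.8333/5 = 6.1667
  S[A,B] = ((-3.1667)·(1.6667) + (-1.1667)·(-0.3333) + (-1.1667)·(-0.3333) + (3.8333)·(2.6667) + (-0.1667)·(0.6667) + (1.8333)·(-4.3333)) / 5 = -2.3333/5 = -0.4667
  S[B,B] = ((1.6667)·(1.6667) + (-0.3333)·(-0.3333) + (-0.3333)·(-0.3333) + (2.6667)·(2.6667) + (0.6667)·(0.6667) + (-4.3333)·(-4.3333)) / 5 = 29.3333/5 = 5.8667

S is symmetric (S[j,i] = S[i,j]). Assembling:

S = [[6.1667, -0.4667],
 [-0.4667, 5.8667]]


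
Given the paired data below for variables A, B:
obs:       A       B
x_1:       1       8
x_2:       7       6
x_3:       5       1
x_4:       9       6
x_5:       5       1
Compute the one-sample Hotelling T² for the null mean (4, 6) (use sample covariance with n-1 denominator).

Step 1 — sample mean vector:
  mean(A) = (1 + 7 + 5 + 9 + 5) / 5 = 27/5 = 5.4
  mean(B) = (8 + 6 + 1 + 6 + 1) / 5 = 22/5 = 4.4
  x̄ = (5.4, 4.4),  deviation x̄ - mu_0 = (5.4, 4.4) - (4, 6) = (1.4, -1.6).

Step 2 — sample covariance matrix, S[i,j] = (1/(n-1)) · Σ_k (x_{k,i} - mean_i) · (x_{k,j} - mean_j), divisor n-1 = 4:
  S[A,A] = ((-4.4)·(-4.4) + (1.6)·(1.6) + (-0.4)·(-0.4) + (3.6)·(3.6) + (-0.4)·(-0.4)) / 4 = 35.2/4 = 8.8
  S[A,B] = ((-4.4)·(3.6) + (1.6)·(1.6) + (-0.4)·(-3.4) + (3.6)·(1.6) + (-0.4)·(-3.4)) / 4 = -4.8/4 = -1.2
  S[B,B] = ((3.6)·(3.6) + (1.6)·(1.6) + (-3.4)·(-3.4) + (1.6)·(1.6) + (-3.4)·(-3.4)) / 4 = 41.2/4 = 10.3
  S = [[8.8, -1.2],
 [-1.2, 10.3]].

Step 3 — invert S. det(S) = 8.8·10.3 - (-1.2)² = 89.2.
  S^{-1} = (1/det) · [[d, -b], [-b, a]] = [[0.1155, 0.0135],
 [0.0135, 0.0987]].

Step 4 — quadratic form (x̄ - mu_0)^T · S^{-1} · (x̄ - mu_0):
  S^{-1} · (x̄ - mu_0) = (0.1401, -0.139),
  (x̄ - mu_0)^T · [...] = (1.4)·(0.1401) + (-1.6)·(-0.139) = 0.4186.

Step 5 — scale by n: T² = 5 · 0.4186 = 2.093.

T² ≈ 2.093


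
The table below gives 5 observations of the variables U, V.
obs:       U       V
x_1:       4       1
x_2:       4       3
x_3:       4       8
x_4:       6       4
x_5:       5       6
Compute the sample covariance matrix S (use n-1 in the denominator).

Step 1 — column means:
  mean(U) = (4 + 4 + 4 + 6 + 5) / 5 = 23/5 = 4.6
  mean(V) = (1 + 3 + 8 + 4 + 6) / 5 = 22/5 = 4.4

Step 2 — sample covariance S[i,j] = (1/(n-1)) · Σ_k (x_{k,i} - mean_i) · (x_{k,j} - mean_j), with n-1 = 4.
  S[U,U] = ((-0.6)·(-0.6) + (-0.6)·(-0.6) + (-0.6)·(-0.6) + (1.4)·(1.4) + (0.4)·(0.4)) / 4 = 3.2/4 = 0.8
  S[U,V] = ((-0.6)·(-3.4) + (-0.6)·(-1.4) + (-0.6)·(3.6) + (1.4)·(-0.4) + (0.4)·(1.6)) / 4 = 0.8/4 = 0.2
  S[V,V] = ((-3.4)·(-3.4) + (-1.4)·(-1.4) + (3.6)·(3.6) + (-0.4)·(-0.4) + (1.6)·(1.6)) / 4 = 29.2/4 = 7.3

S is symmetric (S[j,i] = S[i,j]). Assembling:

S = [[0.8, 0.2],
 [0.2, 7.3]]


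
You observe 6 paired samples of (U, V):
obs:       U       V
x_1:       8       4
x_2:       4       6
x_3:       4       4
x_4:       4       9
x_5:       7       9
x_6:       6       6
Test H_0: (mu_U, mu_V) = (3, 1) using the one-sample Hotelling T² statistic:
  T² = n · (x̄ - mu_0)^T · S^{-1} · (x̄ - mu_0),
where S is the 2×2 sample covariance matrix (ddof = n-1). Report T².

Step 1 — sample mean vector:
  mean(U) = (8 + 4 + 4 + 4 + 7 + 6) / 6 = 33/6 = 5.5
  mean(V) = (4 + 6 + 4 + 9 + 9 + 6) / 6 = 38/6 = 6.3333
  x̄ = (5.5, 6.3333),  deviation x̄ - mu_0 = (5.5, 6.3333) - (3, 1) = (2.5, 5.3333).

Step 2 — sample covariance matrix, S[i,j] = (1/(n-1)) · Σ_k (x_{k,i} - mean_i) · (x_{k,j} - mean_j), divisor n-1 = 5:
  S[U,U] = ((2.5)·(2.5) + (-1.5)·(-1.5) + (-1.5)·(-1.5) + (-1.5)·(-1.5) + (1.5)·(1.5) + (0.5)·(0.5)) / 5 = 15.5/5 = 3.1
  S[U,V] = ((2.5)·(-2.3333) + (-1.5)·(-0.3333) + (-1.5)·(-2.3333) + (-1.5)·(2.6667) + (1.5)·(2.6667) + (0.5)·(-0.3333)) / 5 = -2/5 = -0.4
  S[V,V] = ((-2.3333)·(-2.3333) + (-0.3333)·(-0.3333) + (-2.3333)·(-2.3333) + (2.6667)·(2.6667) + (2.6667)·(2.6667) + (-0.3333)·(-0.3333)) / 5 = 25.3333/5 = 5.0667
  S = [[3.1, -0.4],
 [-0.4, 5.0667]].

Step 3 — invert S. det(S) = 3.1·5.0667 - (-0.4)² = 15.5467.
  S^{-1} = (1/det) · [[d, -b], [-b, a]] = [[0.3259, 0.0257],
 [0.0257, 0.1994]].

Step 4 — quadratic form (x̄ - mu_0)^T · S^{-1} · (x̄ - mu_0):
  S^{-1} · (x̄ - mu_0) = (0.952, 1.1278),
  (x̄ - mu_0)^T · [...] = (2.5)·(0.952) + (5.3333)·(1.1278) = 8.3948.

Step 5 — scale by n: T² = 6 · 8.3948 = 50.3688.

T² ≈ 50.3688


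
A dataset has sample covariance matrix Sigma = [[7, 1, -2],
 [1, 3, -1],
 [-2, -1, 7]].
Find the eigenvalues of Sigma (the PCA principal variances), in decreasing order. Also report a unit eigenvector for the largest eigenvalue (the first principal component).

Step 1 — characteristic polynomial p(λ) = det(λI - Sigma) = λ³ - tr·λ² + c_1·λ - det, where tr = trace, c_1 = sum of the principal 2×2 minors, det = det(Sigma):
  tr = 7 + 3 + 7 = 17,
  c_1 = (7·3 - (1)²) + (7·7 - (-2)²) + (3·7 - (-1)²) = 20 + 45 + 20 = 85,
  det = 7·(3·7 - (-1)²) - (1)·((1)·7 - (-1)·(-2)) + (-2)·((1)·(-1) - 3·(-2)) = 7·(20) - (1)·(5) + (-2)·(5) = 125.
  So p(λ) = λ³ - 17λ² + 85λ - 125.
Step 2 — look for an integer root (rational root theorem: any rational root is an integer divisor of 125). Testing λ = 5:
  p(5) = 125 - 425 + 425 - 125 = 0  ✓
  Dividing out (λ - 5): p(λ) = (λ - 5)(λ² - 12λ + 25).
Step 3 — remaining eigenvalues from the quadratic λ² - 12λ + 25 = 0:
  Δ = 12² - 4·25 = 144 - 100 = 44,  λ = (12 ± √44)/2 = (12 ± 6.6332)/2 ≈ 9.3166 or 2.6834.
  Sorted: λ_1 = 9.3166,  λ_2 = 5,  λ_3 = 2.6834  (check: sum = 17 = tr ✓).

Step 4 — unit eigenvector for λ_1 ≈ 9.3166: v spans the null space of (Sigma - λ_1 I), whose rows are
  r_1 = (-2.3166, 1, -2),  r_2 = (1, -6.3166, -1),  r_3 = (-2, -1, -2.3166).
  v is orthogonal to every row, so take v ∝ r_1 × r_2 = ((1)·(-1) - (-2)·(-6.3166), (-2)·(1) - (-2.3166)·(-1), (-2.3166)·(-6.3166) - (1)·(1)) ≈ (-13.6332, -4.3166, 13.6332).
  Rescale (multiply by -1 so the first nonzero entry is positive): u = (13.6332, 4.3166, -13.6332).
  ||u|| = √((13.6332)² + (4.3166)² + (-13.6332)²) = √(390.3642) ≈ 19.7576,  v_1 = u/||u|| ≈ (0.69, 0.2185, -0.69) (||v_1|| = 1).

λ_1 = 9.3166,  λ_2 = 5,  λ_3 = 2.6834;  v_1 ≈ (0.69, 0.2185, -0.69)


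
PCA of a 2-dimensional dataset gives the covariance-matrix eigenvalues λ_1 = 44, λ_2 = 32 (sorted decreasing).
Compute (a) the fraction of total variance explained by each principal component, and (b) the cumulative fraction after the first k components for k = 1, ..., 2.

Step 1 — total variance = trace(Sigma) = Σ λ_i = 44 + 32 = 76.

Step 2 — fraction explained by component i = λ_i / Σ λ:
  PC1: 44/76 = 0.5789
  PC2: 32/76 = 0.4211

Step 3 — cumulative fraction after k components = (λ_1 + ... + λ_k) / Σ λ:
  k = 1: 44/76 = 0.5789
  k = 2: (44 + 32)/76 = 76/76 = 1

Summary (fraction, with percent):

explained: PC1 0.5789 (57.89%), PC2 0.4211 (42.11%);  cumulative: 0.5789, 1


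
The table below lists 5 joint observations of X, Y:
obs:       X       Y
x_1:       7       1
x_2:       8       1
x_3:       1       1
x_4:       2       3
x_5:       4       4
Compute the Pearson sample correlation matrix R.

Step 1 — column means:
  mean(X) = (7 + 8 + 1 + 2 + 4) / 5 = 22/5 = 4.4
  mean(Y) = (1 + 1 + 1 + 3 + 4) / 5 = 10/5 = 2

Step 2 — sample variances and covariances s[i,j] = (1/(n-1)) · Σ_k (x_{k,i} - mean_i) · (x_{k,j} - mean_j), with n-1 = 4:
  s[X,X] = ((2.6)·(2.6) + (3.6)·(3.6) + (-3.4)·(-3.4) + (-2.4)·(-2.4) + (-0.4)·(-0.4)) / 4 = 37.2/4 = 9.3
  s[X,Y] = ((2.6)·(-1) + (3.6)·(-1) + (-3.4)·(-1) + (-2.4)·(1) + (-0.4)·(2)) / 4 = -6/4 = -1.5
  s[Y,Y] = ((-1)·(-1) + (-1)·(-1) + (-1)·(-1) + (1)·(1) + (2)·(2)) / 4 = 8/4 = 2
  Sample standard deviations s_i = √(s[i,i]):
  s(X) = √(9.3) = 3.0496
  s(Y) = √(2) = 1.4142

Step 3 — r_{ij} = s_{ij} / (s_i · s_j):
  r[X,X] = 1 (diagonal).
  r[X,Y] = -1.5 / (3.0496 · 1.4142) = -1.5 / 4.3128 = -0.3478
  r[Y,Y] = 1 (diagonal).

R is symmetric with unit diagonal. Assembling:

R = [[1, -0.3478],
 [-0.3478, 1]]


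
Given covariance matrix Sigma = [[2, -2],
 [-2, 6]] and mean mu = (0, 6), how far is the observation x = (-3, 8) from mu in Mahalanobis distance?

Step 1 — centre the observation: (x - mu) = (-3, 2).

Step 2 — invert Sigma. det(Sigma) = 2·6 - (-2)² = 8.
  Sigma^{-1} = (1/det) · [[d, -b], [-b, a]] = [[0.75, 0.25],
 [0.25, 0.25]].

Step 3 — form the quadratic (x - mu)^T · Sigma^{-1} · (x - mu):
  Sigma^{-1} · (x - mu) = (-1.75, -0.25).
  (x - mu)^T · [Sigma^{-1} · (x - mu)] = (-3)·(-1.75) + (2)·(-0.25) = 4.75.

Step 4 — take square root: d = √(4.75) ≈ 2.1794.

d(x, mu) = √(4.75) ≈ 2.1794


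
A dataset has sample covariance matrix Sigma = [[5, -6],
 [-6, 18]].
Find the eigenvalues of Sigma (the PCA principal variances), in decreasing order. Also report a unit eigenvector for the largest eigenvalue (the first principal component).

Step 1 — characteristic polynomial of 2×2 Sigma:
  det(Sigma - λI) = λ² - trace · λ + det = 0.
  trace = 5 + 18 = 23, det = 5·18 - (-6)² = 54.
Step 2 — discriminant:
  Δ = trace² - 4·det = 529 - 216 = 313.
Step 3 — eigenvalues:
  λ = (trace ± √Δ)/2 = (23 ± 17.6918)/2,
  λ_1 = 20.3459,  λ_2 = 2.6541.

Step 4 — unit eigenvector for λ_1: solve (Sigma - λ_1 I)v = 0. First row:
  (5 - 20.3459)·v_x + (-6)·v_y = 0, i.e. (-15.3459)·v_x + (-6)·v_y = 0,
  so v ∝ (b, λ_1 - a) = (-6, 15.3459); multiply by -1 so the first entry is positive: u = (6, -15.3459).
  ||u|| = √((6)² + (-15.3459)²) = √(271.4967) ≈ 16.4772,
  v_1 = u/||u|| ≈ (0.3641, -0.9313) (||v_1|| = 1).

λ_1 = 20.3459,  λ_2 = 2.6541;  v_1 ≈ (0.3641, -0.9313)


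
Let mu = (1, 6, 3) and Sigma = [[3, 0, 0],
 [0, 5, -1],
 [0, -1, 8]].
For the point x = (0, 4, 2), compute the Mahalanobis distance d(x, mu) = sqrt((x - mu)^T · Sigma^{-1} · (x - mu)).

Step 1 — centre the observation: (x - mu) = (-1, -2, -1).

Step 2 — invert Sigma (cofactor / det for 3×3, or solve directly):
  Sigma^{-1} = [[0.3333, 0, 0],
 [0, 0.2051, 0.0256],
 [0, 0.0256, 0.1282]].

Step 3 — form the quadratic (x - mu)^T · Sigma^{-1} · (x - mu):
  Sigma^{-1} · (x - mu) = (-0.3333, -0.4359, -0.1795).
  (x - mu)^T · [Sigma^{-1} · (x - mu)] = (-1)·(-0.3333) + (-2)·(-0.4359) + (-1)·(-0.1795) = 1.3846.

Step 4 — take square root: d = √(1.3846) ≈ 1.1767.

d(x, mu) = √(1.3846) ≈ 1.1767


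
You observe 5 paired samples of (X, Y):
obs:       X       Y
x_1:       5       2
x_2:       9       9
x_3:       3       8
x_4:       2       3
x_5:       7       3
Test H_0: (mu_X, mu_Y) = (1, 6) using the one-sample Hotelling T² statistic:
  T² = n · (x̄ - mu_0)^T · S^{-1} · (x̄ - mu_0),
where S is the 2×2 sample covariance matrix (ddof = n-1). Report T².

Step 1 — sample mean vector:
  mean(X) = (5 + 9 + 3 + 2 + 7) / 5 = 26/5 = 5.2
  mean(Y) = (2 + 9 + 8 + 3 + 3) / 5 = 25/5 = 5
  x̄ = (5.2, 5),  deviation x̄ - mu_0 = (5.2, 5) - (1, 6) = (4.2, -1).

Step 2 — sample covariance matrix, S[i,j] = (1/(n-1)) · Σ_k (x_{k,i} - mean_i) · (x_{k,j} - mean_j), divisor n-1 = 4:
  S[X,X] = ((-0.2)·(-0.2) + (3.8)·(3.8) + (-2.2)·(-2.2) + (-3.2)·(-3.2) + (1.8)·(1.8)) / 4 = 32.8/4 = 8.2
  S[X,Y] = ((-0.2)·(-3) + (3.8)·(4) + (-2.2)·(3) + (-3.2)·(-2) + (1.8)·(-2)) / 4 = 12/4 = 3
  S[Y,Y] = ((-3)·(-3) + (4)·(4) + (3)·(3) + (-2)·(-2) + (-2)·(-2)) / 4 = 42/4 = 10.5
  S = [[8.2, 3],
 [3, 10.5]].

Step 3 — invert S. det(S) = 8.2·10.5 - (3)² = 77.1.
  S^{-1} = (1/det) · [[d, -b], [-b, a]] = [[0.1362, -0.0389],
 [-0.0389, 0.1064]].

Step 4 — quadratic form (x̄ - mu_0)^T · S^{-1} · (x̄ - mu_0):
  S^{-1} · (x̄ - mu_0) = (0.6109, -0.2698),
  (x̄ - mu_0)^T · [...] = (4.2)·(0.6109) + (-1)·(-0.2698) = 2.8355.

Step 5 — scale by n: T² = 5 · 2.8355 = 14.1777.

T² ≈ 14.1777


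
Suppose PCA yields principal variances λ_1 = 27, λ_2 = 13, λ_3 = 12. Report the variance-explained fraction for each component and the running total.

Step 1 — total variance = trace(Sigma) = Σ λ_i = 27 + 13 + 12 = 52.

Step 2 — fraction explained by component i = λ_i / Σ λ:
  PC1: 27/52 = 0.5192
  PC2: 13/52 = 0.25
  PC3: 12/52 = 0.2308

Step 3 — cumulative fraction after k components = (λ_1 + ... + λ_k) / Σ λ:
  k = 1: 27/52 = 0.5192
  k = 2: (27 + 13)/52 = 40/52 = 0.7692
  k = 3: (27 + 13 + 12)/52 = 52/52 = 1

Summary (fraction, with percent):

explained: PC1 0.5192 (51.92%), PC2 0.25 (25%), PC3 0.2308 (23.08%);  cumulative: 0.5192, 0.7692, 1


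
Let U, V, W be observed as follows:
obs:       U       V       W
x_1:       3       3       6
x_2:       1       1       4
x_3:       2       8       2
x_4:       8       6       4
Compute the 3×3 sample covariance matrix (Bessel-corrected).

Step 1 — column means:
  mean(U) = (3 + 1 + 2 + 8) / 4 = 14/4 = 3.5
  mean(V) = (3 + 1 + 8 + 6) / 4 = 18/4 = 4.5
  mean(W) = (6 + 4 + 2 + 4) / 4 = 16/4 = 4

Step 2 — sample covariance S[i,j] = (1/(n-1)) · Σ_k (x_{k,i} - mean_i) · (x_{k,j} - mean_j), with n-1 = 3.
  S[U,U] = ((-0.5)·(-0.5) + (-2.5)·(-2.5) + (-1.5)·(-1.5) + (4.5)·(4.5)) / 3 = 29/3 = 9.6667
  S[U,V] = ((-0.5)·(-1.5) + (-2.5)·(-3.5) + (-1.5)·(3.5) + (4.5)·(1.5)) / 3 = 11/3 = 3.6667
  S[U,W] = ((-0.5)·(2) + (-2.5)·(0) + (-1.5)·(-2) + (4.5)·(0)) / 3 = 2/3 = 0.6667
  S[V,V] = ((-1.5)·(-1.5) + (-3.5)·(-3.5) + (3.5)·(3.5) + (1.5)·(1.5)) / 3 = 29/3 = 9.6667
  S[V,W] = ((-1.5)·(2) + (-3.5)·(0) + (3.5)·(-2) + (1.5)·(0)) / 3 = -10/3 = -3.3333
  S[W,W] = ((2)·(2) + (0)·(0) + (-2)·(-2) + (0)·(0)) / 3 = 8/3 = 2.6667

S is symmetric (S[j,i] = S[i,j]). Assembling:

S = [[9.6667, 3.6667, 0.6667],
 [3.6667, 9.6667, -3.3333],
 [0.6667, -3.3333, 2.6667]]


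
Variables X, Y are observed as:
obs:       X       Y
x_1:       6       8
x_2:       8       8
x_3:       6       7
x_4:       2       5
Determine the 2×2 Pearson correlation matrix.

Step 1 — column means:
  mean(X) = (6 + 8 + 6 + 2) / 4 = 22/4 = 5.5
  mean(Y) = (8 + 8 + 7 + 5) / 4 = 28/4 = 7

Step 2 — sample variances and covariances s[i,j] = (1/(n-1)) · Σ_k (x_{k,i} - mean_i) · (x_{k,j} - mean_j), with n-1 = 3:
  s[X,X] = ((0.5)·(0.5) + (2.5)·(2.5) + (0.5)·(0.5) + (-3.5)·(-3.5)) / 3 = 19/3 = 6.3333
  s[X,Y] = ((0.5)·(1) + (2.5)·(1) + (0.5)·(0) + (-3.5)·(-2)) / 3 = 10/3 = 3.3333
  s[Y,Y] = ((1)·(1) + (1)·(1) + (0)·(0) + (-2)·(-2)) / 3 = 6/3 = 2
  Sample standard deviations s_i = √(s[i,i]):
  s(X) = √(6.3333) = 2.5166
  s(Y) = √(2) = 1.4142

Step 3 — r_{ij} = s_{ij} / (s_i · s_j):
  r[X,X] = 1 (diagonal).
  r[X,Y] = 3.3333 / (2.5166 · 1.4142) = 3.3333 / 3.559 = 0.9366
  r[Y,Y] = 1 (diagonal).

R is symmetric with unit diagonal. Assembling:

R = [[1, 0.9366],
 [0.9366, 1]]


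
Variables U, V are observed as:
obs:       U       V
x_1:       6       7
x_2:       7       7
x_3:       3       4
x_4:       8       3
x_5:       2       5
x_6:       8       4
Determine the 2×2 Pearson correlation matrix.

Step 1 — column means:
  mean(U) = (6 + 7 + 3 + 8 + 2 + 8) / 6 = 34/6 = 5.6667
  mean(V) = (7 + 7 + 4 + 3 + 5 + 4) / 6 = 30/6 = 5

Step 2 — sample variances and covariances s[i,j] = (1/(n-1)) · Σ_k (x_{k,i} - mean_i) · (x_{k,j} - mean_j), with n-1 = 5:
  s[U,U] = ((0.3333)·(0.3333) + (1.3333)·(1.3333) + (-2.6667)·(-2.6667) + (2.3333)·(2.3333) + (-3.6667)·(-3.6667) + (2.3333)·(2.3333)) / 5 = 33.3333/5 = 6.6667
  s[U,V] = ((0.3333)·(2) + (1.3333)·(2) + (-2.6667)·(-1) + (2.3333)·(-2) + (-3.6667)·(0) + (2.3333)·(-1)) / 5 = -1/5 = -0.2
  s[V,V] = ((2)·(2) + (2)·(2) + (-1)·(-1) + (-2)·(-2) + (0)·(0) + (-1)·(-1)) / 5 = 14/5 = 2.8
  Sample standard deviations s_i = √(s[i,i]):
  s(U) = √(6.6667) = 2.582
  s(V) = √(2.8) = 1.6733

Step 3 — r_{ij} = s_{ij} / (s_i · s_j):
  r[U,U] = 1 (diagonal).
  r[U,V] = -0.2 / (2.582 · 1.6733) = -0.2 / 4.3205 = -0.0463
  r[V,V] = 1 (diagonal).

R is symmetric with unit diagonal. Assembling:

R = [[1, -0.0463],
 [-0.0463, 1]]


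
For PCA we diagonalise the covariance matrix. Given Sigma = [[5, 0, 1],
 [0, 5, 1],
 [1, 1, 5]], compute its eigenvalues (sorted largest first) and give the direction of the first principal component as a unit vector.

Step 1 — characteristic polynomial p(λ) = det(λI - Sigma) = λ³ - tr·λ² + c_1·λ - det, where tr = trace, c_1 = sum of the principal 2×2 minors, det = det(Sigma):
  tr = 5 + 5 + 5 = 15,
  c_1 = (5·5 - (0)²) + (5·5 - (1)²) + (5·5 - (1)²) = 25 + 24 + 24 = 73,
  det = 5·(5·5 - (1)²) - (0)·((0)·5 - (1)·(1)) + (1)·((0)·(1) - 5·(1)) = 5·(24) - (0)·(-1) + (1)·(-5) = 115.
  So p(λ) = λ³ - 15λ² + 73λ - 115.
Step 2 — look for an integer root (rational root theorem: any rational root is an integer divisor of 115). Testing λ = 5:
  p(5) = 125 - 375 + 365 - 115 = 0  ✓
  Dividing out (λ - 5): p(λ) = (λ - 5)(λ² - 10λ + 23).
Step 3 — remaining eigenvalues from the quadratic λ² - 10λ + 23 = 0:
  Δ = 10² - 4·23 = 100 - 92 = 8,  λ = (10 ± √8)/2 = (10 ± 2.8284)/2 ≈ 6.4142 or 3.5858.
  Sorted: λ_1 = 6.4142,  λ_2 = 5,  λ_3 = 3.5858  (check: sum = 15 = tr ✓).

Step 4 — unit eigenvector for λ_1 ≈ 6.4142: v spans the null space of (Sigma - λ_1 I), whose rows are
  r_1 = (-1.4142, 0, 1),  r_2 = (0, -1.4142, 1),  r_3 = (1, 1, -1.4142).
  v is orthogonal to every row, so take v ∝ r_1 × r_2 = ((0)·(1) - (1)·(-1.4142), (1)·(0) - (-1.4142)·(1), (-1.4142)·(-1.4142) - (0)·(0)) ≈ (1.4142, 1.4142, 2).
  Let u = (1.4142, 1.4142, 2).
  ||u|| = √((1.4142)² + (1.4142)² + (2)²) = √(8) ≈ 2.8284,  v_1 = u/||u|| ≈ (0.5, 0.5, 0.7071) (||v_1|| = 1).

λ_1 = 6.4142,  λ_2 = 5,  λ_3 = 3.5858;  v_1 ≈ (0.5, 0.5, 0.7071)


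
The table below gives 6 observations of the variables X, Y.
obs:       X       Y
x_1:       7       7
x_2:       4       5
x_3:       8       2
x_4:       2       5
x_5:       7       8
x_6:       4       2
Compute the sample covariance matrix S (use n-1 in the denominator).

Step 1 — column means:
  mean(X) = (7 + 4 + 8 + 2 + 7 + 4) / 6 = 32/6 = 5.3333
  mean(Y) = (7 + 5 + 2 + 5 + 8 + 2) / 6 = 29/6 = 4.8333

Step 2 — sample covariance S[i,j] = (1/(n-1)) · Σ_k (x_{k,i} - mean_i) · (x_{k,j} - mean_j), with n-1 = 5.
  S[X,X] = ((1.6667)·(1.6667) + (-1.3333)·(-1.3333) + (2.6667)·(2.6667) + (-3.3333)·(-3.3333) + (1.6667)·(1.6667) + (-1.3333)·(-1.3333)) / 5 = 27.3333/5 = 5.4667
  S[X,Y] = ((1.6667)·(2.1667) + (-1.3333)·(0.1667) + (2.6667)·(-2.8333) + (-3.3333)·(0.1667) + (1.6667)·(3.1667) + (-1.3333)·(-2.8333)) / 5 = 4.3333/5 = 0.8667
  S[Y,Y] = ((2.1667)·(2.1667) + (0.1667)·(0.1667) + (-2.8333)·(-2.8333) + (0.1667)·(0.1667) + (3.1667)·(3.1667) + (-2.8333)·(-2.8333)) / 5 = 30.8333/5 = 6.1667

S is symmetric (S[j,i] = S[i,j]). Assembling:

S = [[5.4667, 0.8667],
 [0.8667, 6.1667]]


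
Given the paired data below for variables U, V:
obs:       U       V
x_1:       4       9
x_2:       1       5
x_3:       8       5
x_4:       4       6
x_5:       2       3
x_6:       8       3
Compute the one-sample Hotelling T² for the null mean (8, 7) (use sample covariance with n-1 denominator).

Step 1 — sample mean vector:
  mean(U) = (4 + 1 + 8 + 4 + 2 + 8) / 6 = 27/6 = 4.5
  mean(V) = (9 + 5 + 5 + 6 + 3 + 3) / 6 = 31/6 = 5.1667
  x̄ = (4.5, 5.1667),  deviation x̄ - mu_0 = (4.5, 5.1667) - (8, 7) = (-3.5, -1.8333).

Step 2 — sample covariance matrix, S[i,j] = (1/(n-1)) · Σ_k (x_{k,i} - mean_i) · (x_{k,j} - mean_j), divisor n-1 = 5:
  S[U,U] = ((-0.5)·(-0.5) + (-3.5)·(-3.5) + (3.5)·(3.5) + (-0.5)·(-0.5) + (-2.5)·(-2.5) + (3.5)·(3.5)) / 5 = 43.5/5 = 8.7
  S[U,V] = ((-0.5)·(3.8333) + (-3.5)·(-0.1667) + (3.5)·(-0.1667) + (-0.5)·(0.8333) + (-2.5)·(-2.1667) + (3.5)·(-2.1667)) / 5 = -4.5/5 = -0.9
  S[V,V] = ((3.8333)·(3.8333) + (-0.1667)·(-0.1667) + (-0.1667)·(-0.1667) + (0.8333)·(0.8333) + (-2.1667)·(-2.1667) + (-2.1667)·(-2.1667)) / 5 = 24.8333/5 = 4.9667
  S = [[8.7, -0.9],
 [-0.9, 4.9667]].

Step 3 — invert S. det(S) = 8.7·4.9667 - (-0.9)² = 42.4.
  S^{-1} = (1/det) · [[d, -b], [-b, a]] = [[0.1171, 0.0212],
 [0.0212, 0.2052]].

Step 4 — quadratic form (x̄ - mu_0)^T · S^{-1} · (x̄ - mu_0):
  S^{-1} · (x̄ - mu_0) = (-0.4489, -0.4505),
  (x̄ - mu_0)^T · [...] = (-3.5)·(-0.4489) + (-1.8333)·(-0.4505) = 2.397.

Step 5 — scale by n: T² = 6 · 2.397 = 14.3821.

T² ≈ 14.3821
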